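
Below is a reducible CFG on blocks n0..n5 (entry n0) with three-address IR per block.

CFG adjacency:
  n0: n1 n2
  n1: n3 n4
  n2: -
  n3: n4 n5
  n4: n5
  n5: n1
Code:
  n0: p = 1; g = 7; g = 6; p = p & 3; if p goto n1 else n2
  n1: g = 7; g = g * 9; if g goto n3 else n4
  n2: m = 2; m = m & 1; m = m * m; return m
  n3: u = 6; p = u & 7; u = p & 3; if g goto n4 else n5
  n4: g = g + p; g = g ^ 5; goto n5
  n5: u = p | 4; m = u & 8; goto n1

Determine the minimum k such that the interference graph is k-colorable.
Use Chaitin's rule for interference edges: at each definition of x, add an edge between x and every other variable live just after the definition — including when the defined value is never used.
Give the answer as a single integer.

Answer: 3

Derivation:
def/use:
  n0 def {g,p} use ∅
  n1 def {g} use ∅
  n2 def {m} use ∅
  n3 def {p,u} use {g}
  n4 def {g} use {g,p}
  n5 def {m,u} use {p}

Liveness:
  n0: in=∅ out={p}
  n1: in={p} out={g,p}
  n2: in=∅ out=∅
  n3: in={g} out={g,p}
  n4: in={g,p} out={p}
  n5: in={p} out={p}

Interfere edges:
  g↔{p,u}
  m↔{p}
  p↔{g,m,u}
  u↔{g,p}

Colouring:
  {g,p,u} pairwise interfere (3-clique) ⇒ χ ≥ 3
  assign g→r1 m→r1 p→r0 u→r2 — no edge inside a register ⇒ χ ≤ 3
  χ = 3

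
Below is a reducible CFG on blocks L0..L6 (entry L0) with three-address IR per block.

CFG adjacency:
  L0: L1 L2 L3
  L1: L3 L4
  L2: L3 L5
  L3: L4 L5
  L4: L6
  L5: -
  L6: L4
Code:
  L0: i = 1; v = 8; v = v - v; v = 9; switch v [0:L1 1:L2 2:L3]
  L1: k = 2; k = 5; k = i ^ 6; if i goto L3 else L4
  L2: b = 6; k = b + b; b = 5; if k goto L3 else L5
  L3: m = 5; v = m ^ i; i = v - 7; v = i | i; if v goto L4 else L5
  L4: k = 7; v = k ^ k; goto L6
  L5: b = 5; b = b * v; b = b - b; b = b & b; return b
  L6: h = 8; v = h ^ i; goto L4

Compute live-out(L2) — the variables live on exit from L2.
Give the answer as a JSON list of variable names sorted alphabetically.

Block summaries:
  L0 def {i,v} use ∅
  L1 def {k} use {i}
  L2 def {b,k} use ∅
  L3 def {i,m,v} use {i}
  L4 def {k,v} use ∅
  L5 def {b} use {v}
  L6 def {h,v} use {i}

Liveness:
  live L0: ∅→{i,v}
  live L1: {i}→{i}
  live L2: {i,v}→{i,v}
  live L3: {i}→{i,v}
  live L4: {i}→{i}
  live L5: {v}→∅
  live L6: {i}→{i}

live-out(L2) = ["i", "v"]

Answer: ["i", "v"]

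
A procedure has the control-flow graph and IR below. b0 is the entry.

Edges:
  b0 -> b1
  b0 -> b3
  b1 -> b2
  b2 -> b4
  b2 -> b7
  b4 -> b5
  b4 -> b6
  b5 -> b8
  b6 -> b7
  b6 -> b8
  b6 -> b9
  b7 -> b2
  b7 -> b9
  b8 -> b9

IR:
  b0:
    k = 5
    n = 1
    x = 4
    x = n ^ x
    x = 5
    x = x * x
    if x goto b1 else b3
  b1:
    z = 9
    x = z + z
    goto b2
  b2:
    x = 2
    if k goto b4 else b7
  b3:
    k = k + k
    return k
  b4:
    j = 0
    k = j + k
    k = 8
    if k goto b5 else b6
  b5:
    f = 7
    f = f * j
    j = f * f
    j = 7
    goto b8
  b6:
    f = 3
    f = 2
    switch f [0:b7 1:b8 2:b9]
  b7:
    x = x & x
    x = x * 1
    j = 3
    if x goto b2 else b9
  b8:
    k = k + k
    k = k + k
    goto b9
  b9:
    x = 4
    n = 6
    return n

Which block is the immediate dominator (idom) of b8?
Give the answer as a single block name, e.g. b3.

Answer: b4

Analysis:
idom tree: b1←b0 b2←b1 b3←b0 b4←b2 b5←b4 b6←b4 b7←b2 b8←b4 b9←b2
Dom at joins:
  b2: preds {b1,b7}: {b0,b1} ∩ {b0,b1,b2,b7} = {b0,b1}; idom=b1
  b7: preds {b2,b6}: {b0,b1,b2} ∩ {b0,b1,b2,b4,b6} = {b0,b1,b2}; idom=b2
  b8: preds {b5,b6}: {b0,b1,b2,b4,b5} ∩ {b0,b1,b2,b4,b6} = {b0,b1,b2,b4}; idom=b4
  b9: preds {b6,b7,b8}: {b0,b1,b2,b4,b6} ∩ {b0,b1,b2,b7} ∩ {b0,b1,b2,b4,b8} = {b0,b1,b2}; idom=b2

idom(b8) = b4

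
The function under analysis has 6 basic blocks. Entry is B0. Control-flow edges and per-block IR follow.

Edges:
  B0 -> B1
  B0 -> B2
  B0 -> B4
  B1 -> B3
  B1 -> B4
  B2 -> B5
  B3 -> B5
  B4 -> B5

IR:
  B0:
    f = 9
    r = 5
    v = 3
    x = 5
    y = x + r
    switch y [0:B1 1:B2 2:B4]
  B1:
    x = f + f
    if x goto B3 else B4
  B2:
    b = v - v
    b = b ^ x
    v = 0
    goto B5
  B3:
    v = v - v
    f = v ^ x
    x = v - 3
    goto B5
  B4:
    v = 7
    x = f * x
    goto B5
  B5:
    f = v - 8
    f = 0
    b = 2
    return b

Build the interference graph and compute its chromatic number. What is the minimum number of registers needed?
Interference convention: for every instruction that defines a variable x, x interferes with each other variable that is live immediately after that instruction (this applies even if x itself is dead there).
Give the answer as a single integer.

Answer: 4

Derivation:
def/use:
  B0 def {f,r,v,x,y} use ∅
  B1 def {x} use {f}
  B2 def {b,v} use {v,x}
  B3 def {f,v,x} use {v,x}
  B4 def {v,x} use {f,x}
  B5 def {b,f} use {v}

Live sets:
  live B0: ∅→{f,v,x}
  live B1: {f,v}→{f,v,x}
  live B2: {v,x}→{v}
  live B3: {v,x}→{v}
  live B4: {f,x}→{v}
  live B5: {v}→∅

Conflict graph:
  b: {x}
  f: {r,v,x,y}
  r: {f,v,x}
  v: {f,r,x,y}
  x: {b,f,r,v,y}
  y: {f,v,x}

Registers:
  clique {f,r,v,x} ⇒ need ≥ 4
  4-colouring: r0={x}  r1={b,f}  r2={v}  r3={r,y}
  χ = 4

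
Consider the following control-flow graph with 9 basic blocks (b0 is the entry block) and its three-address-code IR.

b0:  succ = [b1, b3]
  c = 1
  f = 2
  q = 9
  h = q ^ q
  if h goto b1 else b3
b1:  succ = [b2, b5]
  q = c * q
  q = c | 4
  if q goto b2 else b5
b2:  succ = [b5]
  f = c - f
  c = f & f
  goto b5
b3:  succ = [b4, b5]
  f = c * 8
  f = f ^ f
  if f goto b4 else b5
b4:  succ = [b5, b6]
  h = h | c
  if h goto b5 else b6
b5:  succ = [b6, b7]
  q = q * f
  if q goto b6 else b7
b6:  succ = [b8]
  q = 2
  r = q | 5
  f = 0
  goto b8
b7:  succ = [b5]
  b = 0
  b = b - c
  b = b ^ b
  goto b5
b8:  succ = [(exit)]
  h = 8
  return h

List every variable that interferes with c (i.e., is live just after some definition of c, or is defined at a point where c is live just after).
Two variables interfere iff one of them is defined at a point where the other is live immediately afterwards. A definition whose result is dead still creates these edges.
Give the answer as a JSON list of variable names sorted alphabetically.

def/use:
  b0: {c,f,h,q} / ∅
  b1: {q} / {c,q}
  b2: {c,f} / {c,f}
  b3: {f} / {c}
  b4: {h} / {c,h}
  b5: {q} / {f,q}
  b6: {f,q,r} / ∅
  b7: {b} / {c}
  b8: {h} / ∅

Backward fixpoint:
  b0: in=∅ out={c,f,h,q}
  b1: in={c,f,q} out={c,f,q}
  b2: in={c,f,q} out={c,f,q}
  b3: in={c,h,q} out={c,f,h,q}
  b4: in={c,f,h,q} out={c,f,q}
  b5: in={c,f,q} out={c,f,q}
  b6: in=∅ out=∅
  b7: in={c,f,q} out={c,f,q}
  b8: in=∅ out=∅

Interfere edges:
  b — {c,f,q}
  c — {b,f,h,q}
  f — {b,c,h,q}
  h — {c,f,q}
  q — {b,c,f,h}
  r — ∅

N(c) = ["b", "f", "h", "q"]

Answer: ["b", "f", "h", "q"]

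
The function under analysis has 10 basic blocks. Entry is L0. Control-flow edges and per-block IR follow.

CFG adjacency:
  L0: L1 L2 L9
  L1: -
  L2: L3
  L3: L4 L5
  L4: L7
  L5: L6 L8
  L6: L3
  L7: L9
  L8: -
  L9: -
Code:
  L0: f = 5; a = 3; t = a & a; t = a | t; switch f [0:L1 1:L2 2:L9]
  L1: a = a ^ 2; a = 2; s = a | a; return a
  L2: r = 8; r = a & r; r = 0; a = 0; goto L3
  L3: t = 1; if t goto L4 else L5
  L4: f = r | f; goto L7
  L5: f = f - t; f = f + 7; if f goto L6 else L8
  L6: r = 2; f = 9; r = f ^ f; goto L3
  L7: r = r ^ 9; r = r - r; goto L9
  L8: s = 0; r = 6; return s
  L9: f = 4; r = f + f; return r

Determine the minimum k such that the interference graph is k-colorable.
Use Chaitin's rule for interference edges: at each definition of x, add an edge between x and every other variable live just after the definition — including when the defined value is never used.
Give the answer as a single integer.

Per-block:
  L0 def {a,f,t} use ∅
  L1 def {a,s} use {a}
  L2 def {a,r} use {a}
  L3 def {t} use ∅
  L4 def {f} use {f,r}
  L5 def {f} use {f,t}
  L6 def {f,r} use ∅
  L7 def {r} use {r}
  L8 def {r,s} use ∅
  L9 def {f,r} use ∅

Backward fixpoint:
  L0: in=∅ out={a,f}
  L1: in={a} out=∅
  L2: in={a,f} out={f,r}
  L3: in={f,r} out={f,r,t}
  L4: in={f,r} out={r}
  L5: in={f,t} out=∅
  L6: in=∅ out={f,r}
  L7: in={r} out=∅
  L8: in=∅ out=∅
  L9: in=∅ out=∅

Interfere edges:
  a: {f,r,s,t}
  f: {a,r,t}
  r: {a,f,s,t}
  s: {a,r}
  t: {a,f,r}

Colouring:
  {a,f,r,t} pairwise interfere (4-clique) ⇒ χ ≥ 4
  assign a→r0 f→r2 r→r1 s→r2 t→r3 — no edge inside a register ⇒ χ ≤ 4
  χ = 4

Answer: 4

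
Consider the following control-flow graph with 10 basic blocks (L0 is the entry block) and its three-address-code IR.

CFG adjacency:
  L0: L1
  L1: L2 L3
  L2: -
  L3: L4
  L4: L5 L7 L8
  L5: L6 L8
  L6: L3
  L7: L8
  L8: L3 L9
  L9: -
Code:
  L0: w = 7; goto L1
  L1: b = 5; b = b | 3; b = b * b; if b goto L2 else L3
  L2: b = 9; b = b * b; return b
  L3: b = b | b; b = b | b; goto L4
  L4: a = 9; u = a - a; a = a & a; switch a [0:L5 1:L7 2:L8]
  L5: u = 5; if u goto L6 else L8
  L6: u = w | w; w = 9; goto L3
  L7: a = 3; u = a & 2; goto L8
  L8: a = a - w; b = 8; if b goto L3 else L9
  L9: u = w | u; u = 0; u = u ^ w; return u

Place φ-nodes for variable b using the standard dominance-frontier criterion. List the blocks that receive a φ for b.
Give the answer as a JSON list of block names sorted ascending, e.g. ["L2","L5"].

idom tree: L1←L0 L2←L1 L3←L1 L4←L3 L5←L4 L6←L5 L7←L4 L8←L4 L9←L8
Join-block Dom:
  L3: preds {L1,L6,L8}: {L0,L1} ∩ {L0,L1,L3,L4,L5,L6} ∩ {L0,L1,L3,L4,L8} = {L0,L1}; idom=L1
  L8: preds {L4,L5,L7}: {L0,L1,L3,L4} ∩ {L0,L1,L3,L4,L5} ∩ {L0,L1,L3,L4,L7} = {L0,L1,L3,L4}; idom=L4

Frontier:
  L3←L1: walk · to L1
  L3←L6: walk L6→L5→L4→L3 to L1
  L3←L8: walk L8→L4→L3 to L1
  L8←L4: walk · to L4
  L8←L5: walk L5 to L4
  L8←L7: walk L7 to L4
  L0: DF=∅
  L1: DF=∅
  L2: DF=∅
  L3: DF={L3}
  L4: DF={L3}
  L5: DF={L3,L8}
  L6: DF={L3}
  L7: DF={L8}
  L8: DF={L3}
  L9: DF=∅

φ for b: defs {L1,L2,L3,L8}
  DF⁺ = {L3}

Answer: ["L3"]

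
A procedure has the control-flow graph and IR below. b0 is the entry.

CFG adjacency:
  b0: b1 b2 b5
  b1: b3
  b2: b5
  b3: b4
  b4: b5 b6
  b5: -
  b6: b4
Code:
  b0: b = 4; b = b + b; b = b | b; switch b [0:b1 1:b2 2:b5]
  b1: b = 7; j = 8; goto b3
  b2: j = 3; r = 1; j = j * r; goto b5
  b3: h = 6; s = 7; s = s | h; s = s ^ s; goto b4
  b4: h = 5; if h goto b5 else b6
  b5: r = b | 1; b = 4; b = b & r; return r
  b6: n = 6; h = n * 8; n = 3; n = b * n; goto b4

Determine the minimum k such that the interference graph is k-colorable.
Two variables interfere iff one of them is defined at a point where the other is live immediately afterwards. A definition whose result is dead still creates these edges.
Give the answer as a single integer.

Block summaries:
  b0 def {b} use ∅
  b1 def {b,j} use ∅
  b2 def {j,r} use ∅
  b3 def {h,s} use ∅
  b4 def {h} use ∅
  b5 def {b,r} use {b}
  b6 def {h,n} use {b}

Backward fixpoint:
  live b0: ∅→{b}
  live b1: ∅→{b}
  live b2: {b}→{b}
  live b3: {b}→{b}
  live b4: {b}→{b}
  live b5: {b}→∅
  live b6: {b}→{b}

Conflict graph:
  b: {h,j,n,r,s}
  h: {b,s}
  j: {b,r}
  n: {b}
  r: {b,j}
  s: {b,h}

Registers:
  clique {b,h,s} ⇒ need ≥ 3
  assign b→c0 h→c1 j→c1 n→c1 r→c2 s→c2 — no edge inside a register ⇒ χ ≤ 3
  χ = 3

Answer: 3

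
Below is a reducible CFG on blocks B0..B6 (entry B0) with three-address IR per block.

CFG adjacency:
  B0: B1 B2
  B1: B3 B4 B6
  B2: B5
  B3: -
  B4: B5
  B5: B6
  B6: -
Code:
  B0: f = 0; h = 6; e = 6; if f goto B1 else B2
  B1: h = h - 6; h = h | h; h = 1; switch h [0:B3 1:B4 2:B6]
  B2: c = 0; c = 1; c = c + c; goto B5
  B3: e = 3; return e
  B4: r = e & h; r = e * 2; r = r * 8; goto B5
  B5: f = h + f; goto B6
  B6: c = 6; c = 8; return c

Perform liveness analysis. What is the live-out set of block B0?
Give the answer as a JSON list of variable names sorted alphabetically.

Answer: ["e", "f", "h"]

Derivation:
Block summaries:
  B0 def {e,f,h} use ∅
  B1 def {h} use {h}
  B2 def {c} use ∅
  B3 def {e} use ∅
  B4 def {r} use {e,h}
  B5 def {f} use {f,h}
  B6 def {c} use ∅

Liveness:
  live B0: ∅→{e,f,h}
  live B1: {e,f,h}→{e,f,h}
  live B2: {f,h}→{f,h}
  live B3: ∅→∅
  live B4: {e,f,h}→{f,h}
  live B5: {f,h}→∅
  live B6: ∅→∅

live-out(B0) = ["e", "f", "h"]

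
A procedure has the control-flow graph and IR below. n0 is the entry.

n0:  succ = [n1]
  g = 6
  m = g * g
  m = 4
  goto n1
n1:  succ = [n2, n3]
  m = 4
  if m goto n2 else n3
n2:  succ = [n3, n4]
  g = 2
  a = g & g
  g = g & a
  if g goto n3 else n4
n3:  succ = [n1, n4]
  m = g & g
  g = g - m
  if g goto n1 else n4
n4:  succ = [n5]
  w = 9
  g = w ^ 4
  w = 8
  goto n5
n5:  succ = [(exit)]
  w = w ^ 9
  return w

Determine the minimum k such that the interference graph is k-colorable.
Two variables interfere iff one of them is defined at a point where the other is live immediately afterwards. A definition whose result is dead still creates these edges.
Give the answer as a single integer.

Answer: 2

Derivation:
Per-block:
  n0: def={g,m} ue=∅
  n1: def={m} ue=∅
  n2: def={a,g} ue=∅
  n3: def={g,m} ue={g}
  n4: def={g,w} ue=∅
  n5: def={w} ue={w}

Backward fixpoint:
  live n0: ∅→{g}
  live n1: {g}→{g}
  live n2: ∅→{g}
  live n3: {g}→{g}
  live n4: ∅→{w}
  live n5: {w}→∅

Conflict graph:
  a↔{g}
  g↔{a,m}
  m↔{g}
  w↔∅

Chromatic number:
  {a,g} pairwise interfere (2-clique) ⇒ χ ≥ 2
  2-colouring: c0={g,w}  c1={a,m}
  χ = 2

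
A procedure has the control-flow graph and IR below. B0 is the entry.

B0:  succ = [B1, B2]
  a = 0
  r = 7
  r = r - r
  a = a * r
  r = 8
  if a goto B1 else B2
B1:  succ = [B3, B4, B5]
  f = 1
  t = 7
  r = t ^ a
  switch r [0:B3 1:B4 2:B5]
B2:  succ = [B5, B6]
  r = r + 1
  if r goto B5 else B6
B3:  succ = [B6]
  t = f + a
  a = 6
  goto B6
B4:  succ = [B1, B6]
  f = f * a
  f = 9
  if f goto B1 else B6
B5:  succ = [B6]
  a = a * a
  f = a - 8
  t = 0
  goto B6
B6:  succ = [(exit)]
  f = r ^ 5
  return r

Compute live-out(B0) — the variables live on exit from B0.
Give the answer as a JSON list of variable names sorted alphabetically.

def/use:
  B0: {a,r} / ∅
  B1: {f,r,t} / {a}
  B2: {r} / {r}
  B3: {a,t} / {a,f}
  B4: {f} / {a,f}
  B5: {a,f,t} / {a}
  B6: {f} / {r}

Backward fixpoint:
  B0 li=∅ lo={a,r}
  B1 li={a} lo={a,f,r}
  B2 li={a,r} lo={a,r}
  B3 li={a,f,r} lo={r}
  B4 li={a,f,r} lo={a,r}
  B5 li={a,r} lo={r}
  B6 li={r} lo=∅

live-out(B0) = ["a", "r"]

Answer: ["a", "r"]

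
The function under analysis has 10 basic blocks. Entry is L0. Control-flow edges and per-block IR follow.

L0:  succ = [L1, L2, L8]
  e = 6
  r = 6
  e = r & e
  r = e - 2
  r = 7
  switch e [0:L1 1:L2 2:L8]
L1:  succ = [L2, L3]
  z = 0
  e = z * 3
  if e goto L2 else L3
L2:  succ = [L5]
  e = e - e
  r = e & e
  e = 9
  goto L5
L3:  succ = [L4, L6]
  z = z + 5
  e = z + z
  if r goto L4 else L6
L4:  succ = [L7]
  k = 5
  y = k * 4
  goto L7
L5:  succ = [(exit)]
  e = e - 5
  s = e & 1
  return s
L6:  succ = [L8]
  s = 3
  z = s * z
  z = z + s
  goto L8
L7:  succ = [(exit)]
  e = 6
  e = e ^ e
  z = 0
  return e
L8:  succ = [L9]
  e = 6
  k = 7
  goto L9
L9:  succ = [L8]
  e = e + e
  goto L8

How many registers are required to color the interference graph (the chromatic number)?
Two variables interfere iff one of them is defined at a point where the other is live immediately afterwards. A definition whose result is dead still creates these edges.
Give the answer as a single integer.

Answer: 3

Working:
def/use:
  L0: {e,r} / ∅
  L1: {e,z} / ∅
  L2: {e,r} / {e}
  L3: {e,z} / {r,z}
  L4: {k,y} / ∅
  L5: {e,s} / {e}
  L6: {s,z} / {z}
  L7: {e,z} / ∅
  L8: {e,k} / ∅
  L9: {e} / {e}

Backward fixpoint:
  live L0: ∅→{e,r}
  live L1: {r}→{e,r,z}
  live L2: {e}→{e}
  live L3: {r,z}→{z}
  live L4: ∅→∅
  live L5: {e}→∅
  live L6: {z}→∅
  live L7: ∅→∅
  live L8: ∅→{e}
  live L9: {e}→∅

Interference:
  e↔{k,r,z}
  k↔{e}
  r↔{e,z}
  s↔{z}
  y↔∅
  z↔{e,r,s}

Registers:
  lower bound: {e,r,z} mutually conflict ⇒ χ ≥ 3
  3-colouring: r0={e,s,y}  r1={k,z}  r2={r}
  χ = 3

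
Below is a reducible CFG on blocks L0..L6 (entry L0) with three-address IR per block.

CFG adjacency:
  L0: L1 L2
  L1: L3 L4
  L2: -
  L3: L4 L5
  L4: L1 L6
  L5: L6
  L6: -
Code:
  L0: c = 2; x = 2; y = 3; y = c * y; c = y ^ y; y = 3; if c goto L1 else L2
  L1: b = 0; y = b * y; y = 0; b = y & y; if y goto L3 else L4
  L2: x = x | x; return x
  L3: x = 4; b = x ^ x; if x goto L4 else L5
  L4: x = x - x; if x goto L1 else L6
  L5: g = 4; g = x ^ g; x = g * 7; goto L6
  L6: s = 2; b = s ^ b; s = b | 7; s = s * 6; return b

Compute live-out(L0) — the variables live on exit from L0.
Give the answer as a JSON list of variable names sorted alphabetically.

def/use:
  L0 def {c,x,y} use ∅
  L1 def {b,y} use {y}
  L2 def {x} use {x}
  L3 def {b,x} use ∅
  L4 def {x} use {x}
  L5 def {g,x} use {x}
  L6 def {b,s} use {b}

Backward fixpoint:
  L0: in=∅ out={x,y}
  L1: in={x,y} out={b,x,y}
  L2: in={x} out=∅
  L3: in={y} out={b,x,y}
  L4: in={b,x,y} out={b,x,y}
  L5: in={b,x} out={b}
  L6: in={b} out=∅

live-out(L0) = ["x", "y"]

Answer: ["x", "y"]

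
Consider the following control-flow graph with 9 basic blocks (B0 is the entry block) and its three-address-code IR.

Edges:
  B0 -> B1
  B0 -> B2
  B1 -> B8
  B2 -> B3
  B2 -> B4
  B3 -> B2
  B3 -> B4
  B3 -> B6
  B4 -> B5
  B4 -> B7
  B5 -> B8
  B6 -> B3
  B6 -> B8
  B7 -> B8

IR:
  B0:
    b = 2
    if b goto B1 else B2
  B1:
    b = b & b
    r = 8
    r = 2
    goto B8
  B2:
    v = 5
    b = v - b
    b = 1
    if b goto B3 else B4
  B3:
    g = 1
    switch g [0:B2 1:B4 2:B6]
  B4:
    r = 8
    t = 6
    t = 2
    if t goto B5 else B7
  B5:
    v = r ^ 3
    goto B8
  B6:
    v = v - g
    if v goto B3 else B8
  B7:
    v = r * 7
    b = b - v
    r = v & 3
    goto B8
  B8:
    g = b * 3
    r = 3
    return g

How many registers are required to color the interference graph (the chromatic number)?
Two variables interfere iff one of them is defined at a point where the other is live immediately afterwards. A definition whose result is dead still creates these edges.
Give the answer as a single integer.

Per-block:
  B0: {b} / ∅
  B1: {b,r} / {b}
  B2: {b,v} / {b}
  B3: {g} / ∅
  B4: {r,t} / ∅
  B5: {v} / {r}
  B6: {v} / {g,v}
  B7: {b,r,v} / {b,r}
  B8: {g,r} / {b}

Backward fixpoint:
  live B0: ∅→{b}
  live B1: {b}→{b}
  live B2: {b}→{b,v}
  live B3: {b,v}→{b,g,v}
  live B4: {b}→{b,r}
  live B5: {b,r}→{b}
  live B6: {b,g,v}→{b,v}
  live B7: {b,r}→{b}
  live B8: {b}→∅

Conflict graph:
  b — {g,r,t,v}
  g — {b,r,v}
  r — {b,g,t}
  t — {b,r}
  v — {b,g}

Registers:
  clique {b,g,r} ⇒ need ≥ 3
  assign b→R0 g→R1 r→R2 t→R1 v→R2 — no edge inside a register ⇒ χ ≤ 3
  χ = 3

Answer: 3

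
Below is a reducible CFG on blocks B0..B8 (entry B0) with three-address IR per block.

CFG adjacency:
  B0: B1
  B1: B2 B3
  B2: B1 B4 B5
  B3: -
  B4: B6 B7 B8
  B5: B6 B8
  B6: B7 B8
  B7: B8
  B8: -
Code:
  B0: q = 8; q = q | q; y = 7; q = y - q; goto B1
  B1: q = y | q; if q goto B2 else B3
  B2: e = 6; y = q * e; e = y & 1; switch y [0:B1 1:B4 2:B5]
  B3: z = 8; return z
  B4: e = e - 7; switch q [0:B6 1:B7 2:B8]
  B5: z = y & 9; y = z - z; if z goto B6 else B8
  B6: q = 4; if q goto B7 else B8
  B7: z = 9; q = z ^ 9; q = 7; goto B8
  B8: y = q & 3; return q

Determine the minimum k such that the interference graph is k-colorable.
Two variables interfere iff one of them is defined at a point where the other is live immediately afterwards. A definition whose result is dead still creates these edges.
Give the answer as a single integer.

Answer: 3

Derivation:
Block summaries:
  B0: {q,y} / ∅
  B1: {q} / {q,y}
  B2: {e,y} / {q}
  B3: {z} / ∅
  B4: {e} / {e,q}
  B5: {y,z} / {y}
  B6: {q} / ∅
  B7: {q,z} / ∅
  B8: {y} / {q}

Backward fixpoint:
  live B0: ∅→{q,y}
  live B1: {q,y}→{q}
  live B2: {q}→{e,q,y}
  live B3: ∅→∅
  live B4: {e,q}→{q}
  live B5: {q,y}→{q}
  live B6: ∅→{q}
  live B7: ∅→{q}
  live B8: {q}→∅

Interfere edges:
  e↔{q,y}
  q↔{e,y,z}
  y↔{e,q,z}
  z↔{q,y}

Registers:
  clique {e,q,y} ⇒ need ≥ 3
  assign e→c2 q→c0 y→c1 z→c2 — no edge inside a register ⇒ χ ≤ 3
  χ = 3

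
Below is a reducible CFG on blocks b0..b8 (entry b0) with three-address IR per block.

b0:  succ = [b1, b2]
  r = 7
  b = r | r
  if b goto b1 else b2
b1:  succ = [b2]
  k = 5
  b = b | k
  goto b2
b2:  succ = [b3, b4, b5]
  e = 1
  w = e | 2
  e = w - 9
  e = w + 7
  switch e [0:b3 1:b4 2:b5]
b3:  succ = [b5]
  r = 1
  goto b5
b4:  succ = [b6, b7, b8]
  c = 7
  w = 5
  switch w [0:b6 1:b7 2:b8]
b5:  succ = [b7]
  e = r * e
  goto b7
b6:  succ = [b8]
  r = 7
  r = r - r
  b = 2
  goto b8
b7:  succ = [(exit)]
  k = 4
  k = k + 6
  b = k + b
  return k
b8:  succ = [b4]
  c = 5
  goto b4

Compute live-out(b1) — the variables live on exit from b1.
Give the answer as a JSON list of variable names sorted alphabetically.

Answer: ["b", "r"]

Analysis:
Per-block:
  b0: def={b,r} ue=∅
  b1: def={b,k} ue={b}
  b2: def={e,w} ue=∅
  b3: def={r} ue=∅
  b4: def={c,w} ue=∅
  b5: def={e} ue={e,r}
  b6: def={b,r} ue=∅
  b7: def={b,k} ue={b}
  b8: def={c} ue=∅

Live sets:
  b0 li=∅ lo={b,r}
  b1 li={b,r} lo={b,r}
  b2 li={b,r} lo={b,e,r}
  b3 li={b,e} lo={b,e,r}
  b4 li={b} lo={b}
  b5 li={b,e,r} lo={b}
  b6 li=∅ lo={b}
  b7 li={b} lo=∅
  b8 li={b} lo={b}

live-out(b1) = ["b", "r"]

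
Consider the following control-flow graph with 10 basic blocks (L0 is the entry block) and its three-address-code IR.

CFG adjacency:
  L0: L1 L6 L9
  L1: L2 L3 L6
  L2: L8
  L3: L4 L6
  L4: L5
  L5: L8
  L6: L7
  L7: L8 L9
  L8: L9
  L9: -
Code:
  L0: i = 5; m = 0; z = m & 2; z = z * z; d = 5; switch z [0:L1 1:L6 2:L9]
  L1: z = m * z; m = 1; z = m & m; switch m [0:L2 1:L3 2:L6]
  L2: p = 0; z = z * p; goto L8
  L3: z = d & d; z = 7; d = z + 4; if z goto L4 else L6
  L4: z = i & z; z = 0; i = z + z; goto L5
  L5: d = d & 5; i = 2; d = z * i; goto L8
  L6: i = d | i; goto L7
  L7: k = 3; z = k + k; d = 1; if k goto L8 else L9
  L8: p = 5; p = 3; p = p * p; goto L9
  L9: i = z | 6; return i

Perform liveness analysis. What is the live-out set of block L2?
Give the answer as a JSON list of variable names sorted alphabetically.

Answer: ["z"]

Analysis:
Per-block:
  L0: def={d,i,m,z} ue=∅
  L1: def={m,z} ue={m,z}
  L2: def={p,z} ue={z}
  L3: def={d,z} ue={d}
  L4: def={i,z} ue={i,z}
  L5: def={d,i} ue={d,z}
  L6: def={i} ue={d,i}
  L7: def={d,k,z} ue=∅
  L8: def={p} ue=∅
  L9: def={i} ue={z}

Backward fixpoint:
  L0: in=∅ out={d,i,m,z}
  L1: in={d,i,m,z} out={d,i,z}
  L2: in={z} out={z}
  L3: in={d,i} out={d,i,z}
  L4: in={d,i,z} out={d,z}
  L5: in={d,z} out={z}
  L6: in={d,i} out=∅
  L7: in=∅ out={z}
  L8: in={z} out={z}
  L9: in={z} out=∅

live-out(L2) = ["z"]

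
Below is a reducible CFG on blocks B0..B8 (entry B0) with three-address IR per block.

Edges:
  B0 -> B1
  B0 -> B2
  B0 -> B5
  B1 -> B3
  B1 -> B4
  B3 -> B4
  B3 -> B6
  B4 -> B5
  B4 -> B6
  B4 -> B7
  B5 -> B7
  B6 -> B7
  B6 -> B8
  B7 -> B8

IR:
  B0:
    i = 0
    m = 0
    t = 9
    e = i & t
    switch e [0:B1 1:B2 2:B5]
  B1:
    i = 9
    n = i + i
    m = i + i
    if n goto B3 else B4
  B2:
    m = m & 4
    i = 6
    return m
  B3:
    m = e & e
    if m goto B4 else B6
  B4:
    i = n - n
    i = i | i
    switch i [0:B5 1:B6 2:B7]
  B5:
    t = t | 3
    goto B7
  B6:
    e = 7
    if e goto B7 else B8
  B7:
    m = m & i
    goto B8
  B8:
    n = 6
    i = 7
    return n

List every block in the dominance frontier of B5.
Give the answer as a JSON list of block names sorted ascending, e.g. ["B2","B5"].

Answer: ["B7"]

Working:
idom tree: B1←B0 B2←B0 B3←B1 B4←B1 B5←B0 B6←B1 B7←B0 B8←B0
Join-block Dom:
  B4: preds {B1,B3}: {B0,B1} ∩ {B0,B1,B3} = {B0,B1}; idom=B1
  B5: preds {B0,B4}: {B0} ∩ {B0,B1,B4} = {B0}; idom=B0
  B6: preds {B3,B4}: {B0,B1,B3} ∩ {B0,B1,B4} = {B0,B1}; idom=B1
  B7: preds {B4,B5,B6}: {B0,B1,B4} ∩ {B0,B5} ∩ {B0,B1,B6} = {B0}; idom=B0
  B8: preds {B6,B7}: {B0,B1,B6} ∩ {B0,B7} = {B0}; idom=B0

DF derivation:
  join B4 pred B1: · stop@B1
  join B4 pred B3: B3 stop@B1
  join B5 pred B0: · stop@B0
  join B5 pred B4: B4→B1 stop@B0
  join B6 pred B3: B3 stop@B1
  join B6 pred B4: B4 stop@B1
  join B7 pred B4: B4→B1 stop@B0
  join B7 pred B5: B5 stop@B0
  join B7 pred B6: B6→B1 stop@B0
  join B8 pred B6: B6→B1 stop@B0
  join B8 pred B7: B7 stop@B0
  B0: DF=∅
  B1: DF={B5,B7,B8}
  B2: DF=∅
  B3: DF={B4,B6}
  B4: DF={B5,B6,B7}
  B5: DF={B7}
  B6: DF={B7,B8}
  B7: DF={B8}
  B8: DF=∅

DF(B5) = ["B7"]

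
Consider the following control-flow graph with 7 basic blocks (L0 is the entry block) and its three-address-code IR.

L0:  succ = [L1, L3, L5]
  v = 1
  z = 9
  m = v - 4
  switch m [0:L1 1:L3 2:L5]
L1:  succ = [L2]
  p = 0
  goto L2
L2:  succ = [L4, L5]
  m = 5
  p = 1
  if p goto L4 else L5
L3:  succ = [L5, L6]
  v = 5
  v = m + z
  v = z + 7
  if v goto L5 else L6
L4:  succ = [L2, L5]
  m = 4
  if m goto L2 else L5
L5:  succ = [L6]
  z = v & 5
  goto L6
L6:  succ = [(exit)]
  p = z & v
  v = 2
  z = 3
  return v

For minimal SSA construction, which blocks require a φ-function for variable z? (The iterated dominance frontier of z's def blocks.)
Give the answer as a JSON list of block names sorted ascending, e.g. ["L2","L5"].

idom tree: L1←L0 L2←L1 L3←L0 L4←L2 L5←L0 L6←L0
Dom∩ at merges:
  L2: preds {L1,L4}: {L0,L1} ∩ {L0,L1,L2,L4} = {L0,L1}; idom=L1
  L5: preds {L0,L2,L3,L4}: {L0} ∩ {L0,L1,L2} ∩ {L0,L3} ∩ {L0,L1,L2,L4} = {L0}; idom=L0
  L6: preds {L3,L5}: {L0,L3} ∩ {L0,L5} = {L0}; idom=L0

DF walk-up:
  join L2 pred L1: · stop@L1
  join L2 pred L4: L4→L2 stop@L1
  join L5 pred L0: · stop@L0
  join L5 pred L2: L2→L1 stop@L0
  join L5 pred L3: L3 stop@L0
  join L5 pred L4: L4→L2→L1 stop@L0
  join L6 pred L3: L3 stop@L0
  join L6 pred L5: L5 stop@L0
  L0 → ∅
  L1 → {L5}
  L2 → {L2,L5}
  L3 → {L5,L6}
  L4 → {L2,L5}
  L5 → {L6}
  L6 → ∅

φ for z: defs {L0,L5,L6}
  DF⁺ = {L6}

Answer: ["L6"]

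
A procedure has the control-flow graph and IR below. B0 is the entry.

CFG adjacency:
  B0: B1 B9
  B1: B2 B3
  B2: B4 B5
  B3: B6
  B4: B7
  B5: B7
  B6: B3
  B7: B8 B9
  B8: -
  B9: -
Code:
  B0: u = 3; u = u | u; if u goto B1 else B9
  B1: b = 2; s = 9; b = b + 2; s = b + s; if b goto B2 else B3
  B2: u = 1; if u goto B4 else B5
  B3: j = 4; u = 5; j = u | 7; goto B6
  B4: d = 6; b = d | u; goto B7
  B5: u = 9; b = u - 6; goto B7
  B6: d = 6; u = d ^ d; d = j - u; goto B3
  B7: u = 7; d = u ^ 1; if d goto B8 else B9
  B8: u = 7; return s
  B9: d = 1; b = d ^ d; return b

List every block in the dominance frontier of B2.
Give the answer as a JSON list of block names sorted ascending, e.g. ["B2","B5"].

Answer: ["B9"]

Derivation:
idom tree: B1←B0 B2←B1 B3←B1 B4←B2 B5←B2 B6←B3 B7←B2 B8←B7 B9←B0
Dom at joins:
  B3: preds {B1,B6}: {B0,B1} ∩ {B0,B1,B3,B6} = {B0,B1}; idom=B1
  B7: preds {B4,B5}: {B0,B1,B2,B4} ∩ {B0,B1,B2,B5} = {B0,B1,B2}; idom=B2
  B9: preds {B0,B7}: {B0} ∩ {B0,B1,B2,B7} = {B0}; idom=B0

DF derivation:
  join B3 pred B1: · stop@B1
  join B3 pred B6: B6→B3 stop@B1
  join B7 pred B4: B4 stop@B2
  join B7 pred B5: B5 stop@B2
  join B9 pred B0: · stop@B0
  join B9 pred B7: B7→B2→B1 stop@B0
  B0 → ∅
  B1 → {B9}
  B2 → {B9}
  B3 → {B3}
  B4 → {B7}
  B5 → {B7}
  B6 → {B3}
  B7 → {B9}
  B8 → ∅
  B9 → ∅

DF(B2) = ["B9"]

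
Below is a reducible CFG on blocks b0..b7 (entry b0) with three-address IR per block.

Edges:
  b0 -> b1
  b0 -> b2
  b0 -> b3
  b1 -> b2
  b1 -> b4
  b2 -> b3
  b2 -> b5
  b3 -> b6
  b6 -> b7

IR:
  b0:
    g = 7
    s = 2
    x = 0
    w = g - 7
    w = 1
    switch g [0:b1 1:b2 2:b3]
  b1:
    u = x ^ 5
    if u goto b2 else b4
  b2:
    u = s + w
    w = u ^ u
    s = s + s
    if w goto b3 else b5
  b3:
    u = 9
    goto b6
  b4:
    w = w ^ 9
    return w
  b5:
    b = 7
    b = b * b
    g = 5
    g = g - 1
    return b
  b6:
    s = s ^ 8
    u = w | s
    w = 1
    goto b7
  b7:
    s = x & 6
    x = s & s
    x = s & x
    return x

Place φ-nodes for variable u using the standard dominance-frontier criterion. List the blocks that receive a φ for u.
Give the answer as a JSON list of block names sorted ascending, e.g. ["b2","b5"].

Answer: ["b2", "b3"]

Derivation:
idom tree: b1←b0 b2←b0 b3←b0 b4←b1 b5←b2 b6←b3 b7←b6
Dom at joins:
  b2: preds {b0,b1}: {b0} ∩ {b0,b1} = {b0}; idom=b0
  b3: preds {b0,b2}: {b0} ∩ {b0,b2} = {b0}; idom=b0

DF derivation:
  join b2 pred b0: · stop@b0
  join b2 pred b1: b1 stop@b0
  join b3 pred b0: · stop@b0
  join b3 pred b2: b2 stop@b0
  b0: DF=∅
  b1: DF={b2}
  b2: DF={b3}
  b3: DF=∅
  b4: DF=∅
  b5: DF=∅
  b6: DF=∅
  b7: DF=∅

φ for u: defs {b1,b2,b3,b6}
  DF⁺ = {b2,b3}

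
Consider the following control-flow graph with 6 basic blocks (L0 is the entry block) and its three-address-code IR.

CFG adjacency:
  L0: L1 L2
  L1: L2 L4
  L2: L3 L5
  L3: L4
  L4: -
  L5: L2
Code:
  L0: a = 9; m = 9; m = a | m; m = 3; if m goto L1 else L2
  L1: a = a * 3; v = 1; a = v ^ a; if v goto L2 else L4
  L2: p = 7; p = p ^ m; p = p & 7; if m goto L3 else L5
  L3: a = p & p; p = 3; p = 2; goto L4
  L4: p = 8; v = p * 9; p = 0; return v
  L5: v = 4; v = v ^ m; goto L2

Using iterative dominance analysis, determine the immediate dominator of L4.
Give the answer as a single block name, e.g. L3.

idom tree: L1←L0 L2←L0 L3←L2 L4←L0 L5←L2
Dom∩ at merges:
  L2: preds {L0,L1,L5}: {L0} ∩ {L0,L1} ∩ {L0,L2,L5} = {L0}; idom=L0
  L4: preds {L1,L3}: {L0,L1} ∩ {L0,L2,L3} = {L0}; idom=L0

idom(L4) = L0

Answer: L0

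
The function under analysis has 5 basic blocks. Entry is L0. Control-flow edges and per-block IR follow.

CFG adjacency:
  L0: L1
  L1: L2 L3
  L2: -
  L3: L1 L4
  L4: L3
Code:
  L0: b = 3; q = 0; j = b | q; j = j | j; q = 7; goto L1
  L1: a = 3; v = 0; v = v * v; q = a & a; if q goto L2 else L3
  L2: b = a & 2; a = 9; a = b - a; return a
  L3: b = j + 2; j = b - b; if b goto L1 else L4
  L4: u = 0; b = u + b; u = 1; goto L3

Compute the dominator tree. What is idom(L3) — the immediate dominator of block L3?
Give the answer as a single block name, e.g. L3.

idom tree: L1←L0 L2←L1 L3←L1 L4←L3
Dom at joins:
  L1: preds {L0,L3}: {L0} ∩ {L0,L1,L3} = {L0}; idom=L0
  L3: preds {L1,L4}: {L0,L1} ∩ {L0,L1,L3,L4} = {L0,L1}; idom=L1

idom(L3) = L1

Answer: L1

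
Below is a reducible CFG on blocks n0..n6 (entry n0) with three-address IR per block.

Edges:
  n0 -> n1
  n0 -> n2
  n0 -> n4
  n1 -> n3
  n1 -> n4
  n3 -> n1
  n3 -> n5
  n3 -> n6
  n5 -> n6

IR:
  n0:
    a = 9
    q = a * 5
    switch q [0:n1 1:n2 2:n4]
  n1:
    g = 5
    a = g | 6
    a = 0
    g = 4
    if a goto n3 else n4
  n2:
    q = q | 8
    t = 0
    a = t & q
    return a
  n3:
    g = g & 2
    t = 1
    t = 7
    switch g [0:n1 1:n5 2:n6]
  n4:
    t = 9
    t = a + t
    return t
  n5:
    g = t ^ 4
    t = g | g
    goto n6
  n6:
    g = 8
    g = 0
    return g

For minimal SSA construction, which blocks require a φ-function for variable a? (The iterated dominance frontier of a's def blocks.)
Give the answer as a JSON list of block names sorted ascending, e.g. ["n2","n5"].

idom tree: n1←n0 n2←n0 n3←n1 n4←n0 n5←n3 n6←n3
Join-block Dom:
  n1: preds {n0,n3}: {n0} ∩ {n0,n1,n3} = {n0}; idom=n0
  n4: preds {n0,n1}: {n0} ∩ {n0,n1} = {n0}; idom=n0
  n6: preds {n3,n5}: {n0,n1,n3} ∩ {n0,n1,n3,n5} = {n0,n1,n3}; idom=n3

DF walk-up:
  n1←n0: walk · to n0
  n1←n3: walk n3→n1 to n0
  n4←n0: walk · to n0
  n4←n1: walk n1 to n0
  n6←n3: walk · to n3
  n6←n5: walk n5 to n3
  DF(n0)=∅
  DF(n1)={n1,n4}
  DF(n2)=∅
  DF(n3)={n1}
  DF(n4)=∅
  DF(n5)={n6}
  DF(n6)=∅

φ for a: defs {n0,n1,n2}
  DF⁺ = {n1,n4}

Answer: ["n1", "n4"]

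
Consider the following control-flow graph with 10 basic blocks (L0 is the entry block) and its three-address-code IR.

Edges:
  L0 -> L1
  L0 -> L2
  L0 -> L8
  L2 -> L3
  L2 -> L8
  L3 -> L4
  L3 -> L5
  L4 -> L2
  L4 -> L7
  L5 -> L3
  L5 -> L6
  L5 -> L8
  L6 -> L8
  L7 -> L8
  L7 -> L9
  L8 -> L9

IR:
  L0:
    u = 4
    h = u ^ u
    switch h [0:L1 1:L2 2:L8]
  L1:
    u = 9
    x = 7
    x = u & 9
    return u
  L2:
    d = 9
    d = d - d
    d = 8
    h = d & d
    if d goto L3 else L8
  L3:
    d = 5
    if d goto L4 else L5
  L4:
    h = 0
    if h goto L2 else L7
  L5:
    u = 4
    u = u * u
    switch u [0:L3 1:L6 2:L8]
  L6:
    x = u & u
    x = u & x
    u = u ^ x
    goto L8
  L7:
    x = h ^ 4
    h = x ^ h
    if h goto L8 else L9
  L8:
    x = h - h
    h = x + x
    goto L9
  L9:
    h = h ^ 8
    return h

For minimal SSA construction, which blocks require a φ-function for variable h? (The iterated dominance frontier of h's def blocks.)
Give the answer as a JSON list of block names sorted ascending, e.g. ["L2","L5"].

Answer: ["L2", "L8", "L9"]

Analysis:
idom tree: L1←L0 L2←L0 L3←L2 L4←L3 L5←L3 L6←L5 L7←L4 L8←L0 L9←L0
Join-block Dom:
  L2: preds {L0,L4}: {L0} ∩ {L0,L2,L3,L4} = {L0}; idom=L0
  L3: preds {L2,L5}: {L0,L2} ∩ {L0,L2,L3,L5} = {L0,L2}; idom=L2
  L8: preds {L0,L2,L5,L6,L7}: {L0} ∩ {L0,L2} ∩ {L0,L2,L3,L5} ∩ {L0,L2,L3,L5,L6} ∩ {L0,L2,L3,L4,L7} = {L0}; idom=L0
  L9: preds {L7,L8}: {L0,L2,L3,L4,L7} ∩ {L0,L8} = {L0}; idom=L0

Frontier:
  join L2 pred L0: · stop@L0
  join L2 pred L4: L4→L3→L2 stop@L0
  join L3 pred L2: · stop@L2
  join L3 pred L5: L5→L3 stop@L2
  join L8 pred L0: · stop@L0
  join L8 pred L2: L2 stop@L0
  join L8 pred L5: L5→L3→L2 stop@L0
  join L8 pred L6: L6→L5→L3→L2 stop@L0
  join L8 pred L7: L7→L4→L3→L2 stop@L0
  join L9 pred L7: L7→L4→L3→L2 stop@L0
  join L9 pred L8: L8 stop@L0
  DF(L0)=∅
  DF(L1)=∅
  DF(L2)={L2,L8,L9}
  DF(L3)={L2,L3,L8,L9}
  DF(L4)={L2,L8,L9}
  DF(L5)={L3,L8}
  DF(L6)={L8}
  DF(L7)={L8,L9}
  DF(L8)={L9}
  DF(L9)=∅

φ for h: defs {L0,L2,L4,L7,L8,L9}
  DF⁺ = {L2,L8,L9}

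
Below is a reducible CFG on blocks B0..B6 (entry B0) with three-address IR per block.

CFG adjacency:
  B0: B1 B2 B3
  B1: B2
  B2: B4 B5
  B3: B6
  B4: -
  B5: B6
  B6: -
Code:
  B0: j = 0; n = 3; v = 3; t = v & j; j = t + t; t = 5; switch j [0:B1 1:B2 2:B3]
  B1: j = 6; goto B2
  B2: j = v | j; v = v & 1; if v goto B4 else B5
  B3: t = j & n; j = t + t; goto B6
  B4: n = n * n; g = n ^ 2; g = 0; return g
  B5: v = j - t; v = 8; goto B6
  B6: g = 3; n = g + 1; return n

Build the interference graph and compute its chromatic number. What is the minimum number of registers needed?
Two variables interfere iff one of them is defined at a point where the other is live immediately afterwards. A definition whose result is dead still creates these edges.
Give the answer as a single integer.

Per-block:
  B0: {j,n,t,v} / ∅
  B1: {j} / ∅
  B2: {j,v} / {j,v}
  B3: {j,t} / {j,n}
  B4: {g,n} / {n}
  B5: {v} / {j,t}
  B6: {g,n} / ∅

Liveness:
  B0: in=∅ out={j,n,t,v}
  B1: in={n,t,v} out={j,n,t,v}
  B2: in={j,n,t,v} out={j,n,t}
  B3: in={j,n} out=∅
  B4: in={n} out=∅
  B5: in={j,t} out=∅
  B6: in=∅ out=∅

Conflict graph:
  g↔∅
  j↔{n,t,v}
  n↔{j,t,v}
  t↔{j,n,v}
  v↔{j,n,t}

Colouring:
  clique {j,n,t,v} ⇒ need ≥ 4
  assign g→c0 j→c0 n→c1 t→c2 v→c3 — no edge inside a register ⇒ χ ≤ 4
  χ = 4

Answer: 4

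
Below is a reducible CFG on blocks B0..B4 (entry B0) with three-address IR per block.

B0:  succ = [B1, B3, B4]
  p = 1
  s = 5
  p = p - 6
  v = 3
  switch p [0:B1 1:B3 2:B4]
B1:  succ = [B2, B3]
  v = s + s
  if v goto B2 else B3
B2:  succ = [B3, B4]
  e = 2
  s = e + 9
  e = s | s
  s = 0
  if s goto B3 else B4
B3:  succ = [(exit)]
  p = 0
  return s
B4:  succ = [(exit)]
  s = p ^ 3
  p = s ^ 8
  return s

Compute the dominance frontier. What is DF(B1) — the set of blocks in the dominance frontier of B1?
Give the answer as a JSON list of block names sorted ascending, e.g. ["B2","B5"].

idom tree: B1←B0 B2←B1 B3←B0 B4←B0
Dom∩ at merges:
  B3: preds {B0,B1,B2}: {B0} ∩ {B0,B1} ∩ {B0,B1,B2} = {B0}; idom=B0
  B4: preds {B0,B2}: {B0} ∩ {B0,B1,B2} = {B0}; idom=B0

DF derivation:
  B3←B0: walk · to B0
  B3←B1: walk B1 to B0
  B3←B2: walk B2→B1 to B0
  B4←B0: walk · to B0
  B4←B2: walk B2→B1 to B0
  B0 → ∅
  B1 → {B3,B4}
  B2 → {B3,B4}
  B3 → ∅
  B4 → ∅

DF(B1) = ["B3", "B4"]

Answer: ["B3", "B4"]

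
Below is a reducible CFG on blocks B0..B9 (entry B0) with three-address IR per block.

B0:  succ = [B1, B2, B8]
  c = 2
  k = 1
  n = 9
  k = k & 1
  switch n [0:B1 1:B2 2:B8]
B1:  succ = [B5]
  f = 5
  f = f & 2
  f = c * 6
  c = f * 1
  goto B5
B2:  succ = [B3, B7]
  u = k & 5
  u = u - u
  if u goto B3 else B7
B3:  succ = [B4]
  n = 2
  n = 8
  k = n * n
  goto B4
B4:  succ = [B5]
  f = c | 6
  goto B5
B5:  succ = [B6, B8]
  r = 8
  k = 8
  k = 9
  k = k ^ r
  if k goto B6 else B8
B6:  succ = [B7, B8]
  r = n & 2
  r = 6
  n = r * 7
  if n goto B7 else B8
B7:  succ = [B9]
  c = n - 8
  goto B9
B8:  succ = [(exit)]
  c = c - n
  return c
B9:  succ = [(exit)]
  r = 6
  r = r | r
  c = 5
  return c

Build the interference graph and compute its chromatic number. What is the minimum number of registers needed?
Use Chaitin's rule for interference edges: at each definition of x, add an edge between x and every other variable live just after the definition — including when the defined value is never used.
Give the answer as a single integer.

Per-block:
  B0 def {c,k,n} use ∅
  B1 def {c,f} use {c}
  B2 def {u} use {k}
  B3 def {k,n} use ∅
  B4 def {f} use {c}
  B5 def {k,r} use ∅
  B6 def {n,r} use {n}
  B7 def {c} use {n}
  B8 def {c} use {c,n}
  B9 def {c,r} use ∅

Liveness:
  B0 li=∅ lo={c,k,n}
  B1 li={c,n} lo={c,n}
  B2 li={c,k,n} lo={c,n}
  B3 li={c} lo={c,n}
  B4 li={c,n} lo={c,n}
  B5 li={c,n} lo={c,n}
  B6 li={c,n} lo={c,n}
  B7 li={n} lo=∅
  B8 li={c,n} lo=∅
  B9 li=∅ lo=∅

Conflict graph:
  c — {f,k,n,r,u}
  f — {c,n}
  k — {c,n,r}
  n — {c,f,k,r,u}
  r — {c,k,n}
  u — {c,n}

Chromatic number:
  clique {c,k,n,r} ⇒ need ≥ 4
  4-colouring: r0={c}  r1={n}  r2={f,k,u}  r3={r}
  χ = 4

Answer: 4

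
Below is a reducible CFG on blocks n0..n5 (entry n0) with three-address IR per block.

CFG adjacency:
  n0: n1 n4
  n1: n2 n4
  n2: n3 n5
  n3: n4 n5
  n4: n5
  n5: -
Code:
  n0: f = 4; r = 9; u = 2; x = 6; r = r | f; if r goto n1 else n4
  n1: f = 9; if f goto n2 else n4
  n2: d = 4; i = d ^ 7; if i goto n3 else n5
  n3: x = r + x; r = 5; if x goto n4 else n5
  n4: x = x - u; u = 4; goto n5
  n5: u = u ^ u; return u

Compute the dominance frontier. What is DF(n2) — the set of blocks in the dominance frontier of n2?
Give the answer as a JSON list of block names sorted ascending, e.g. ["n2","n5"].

idom tree: n1←n0 n2←n1 n3←n2 n4←n0 n5←n0
Dom∩ at merges:
  n4: preds {n0,n1,n3}: {n0} ∩ {n0,n1} ∩ {n0,n1,n2,n3} = {n0}; idom=n0
  n5: preds {n2,n3,n4}: {n0,n1,n2} ∩ {n0,n1,n2,n3} ∩ {n0,n4} = {n0}; idom=n0

DF derivation:
  join n4 pred n0: · stop@n0
  join n4 pred n1: n1 stop@n0
  join n4 pred n3: n3→n2→n1 stop@n0
  join n5 pred n2: n2→n1 stop@n0
  join n5 pred n3: n3→n2→n1 stop@n0
  join n5 pred n4: n4 stop@n0
  DF(n0)=∅
  DF(n1)={n4,n5}
  DF(n2)={n4,n5}
  DF(n3)={n4,n5}
  DF(n4)={n5}
  DF(n5)=∅

DF(n2) = ["n4", "n5"]

Answer: ["n4", "n5"]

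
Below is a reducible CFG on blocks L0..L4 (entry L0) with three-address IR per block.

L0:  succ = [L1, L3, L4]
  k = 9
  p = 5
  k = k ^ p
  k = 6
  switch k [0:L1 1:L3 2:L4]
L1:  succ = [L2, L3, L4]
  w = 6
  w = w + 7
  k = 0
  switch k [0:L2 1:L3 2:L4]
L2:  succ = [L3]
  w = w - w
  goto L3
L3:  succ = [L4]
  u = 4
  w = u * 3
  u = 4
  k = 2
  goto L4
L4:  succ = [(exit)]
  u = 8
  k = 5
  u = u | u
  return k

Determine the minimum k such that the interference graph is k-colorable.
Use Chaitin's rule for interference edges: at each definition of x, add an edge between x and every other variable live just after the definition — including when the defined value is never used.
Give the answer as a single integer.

Answer: 2

Derivation:
Block summaries:
  L0: def={k,p} ue=∅
  L1: def={k,w} ue=∅
  L2: def={w} ue={w}
  L3: def={k,u,w} ue=∅
  L4: def={k,u} ue=∅

Live sets:
  L0 li=∅ lo=∅
  L1 li=∅ lo={w}
  L2 li={w} lo=∅
  L3 li=∅ lo=∅
  L4 li=∅ lo=∅

Conflict graph:
  k↔{p,u,w}
  p↔{k}
  u↔{k}
  w↔{k}

Registers:
  {k,p} pairwise interfere (2-clique) ⇒ χ ≥ 2
  2-colouring: c0={k}  c1={p,u,w}
  χ = 2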